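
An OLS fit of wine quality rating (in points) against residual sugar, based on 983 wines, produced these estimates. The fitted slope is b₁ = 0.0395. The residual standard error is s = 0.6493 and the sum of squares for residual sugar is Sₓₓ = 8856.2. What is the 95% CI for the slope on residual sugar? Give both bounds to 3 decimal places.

(0.026, 0.053)

SE(b₁) = s/√Sₓₓ = 0.6493/√8856.2 = 0.00689956.
df = n − 2 = 981.
t* = t_{0.025, 981} = 1.962385.
Margin = t* × SE = 1.962385 × 0.00689956 = 0.01354.
CI: 0.0395 ± 0.01354 → (0.026, 0.053).
With 95% confidence, each one-unit increase in residual sugar is associated with a change of between 0.026 and 0.053 points in wine quality rating.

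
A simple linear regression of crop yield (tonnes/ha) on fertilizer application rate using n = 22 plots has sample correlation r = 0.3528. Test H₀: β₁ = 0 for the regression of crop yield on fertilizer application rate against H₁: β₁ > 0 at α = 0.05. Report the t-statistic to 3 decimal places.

t = r·√(n − 2)/√(1 − r²) = 0.3528·√20/√0.875532 = 1.686.
df = n − 2 = 20.
One-sided p ≈ 0.0536, which is ≥ 0.05, so fail to reject H₀.
The data do not give significant evidence of a linear association between fertilizer application rate and crop yield.

t = 1.686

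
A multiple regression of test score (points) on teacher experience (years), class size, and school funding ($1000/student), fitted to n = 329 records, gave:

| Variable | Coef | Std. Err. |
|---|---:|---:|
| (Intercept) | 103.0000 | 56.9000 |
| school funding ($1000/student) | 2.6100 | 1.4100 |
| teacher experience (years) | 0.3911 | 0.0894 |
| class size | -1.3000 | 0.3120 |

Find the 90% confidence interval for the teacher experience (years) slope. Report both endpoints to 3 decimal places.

Read off: b = 0.3911, SE = 0.0894 for teacher experience (years).
df = n − k − 1 = 329 − 3 − 1 = 325.
t* = t_{0.05, 325} = 1.649556.
Margin = t* × SE = 1.649556 × 0.0894 = 0.14747.
CI: 0.3911 ± 0.14747 → (0.244, 0.539).

(0.244, 0.539)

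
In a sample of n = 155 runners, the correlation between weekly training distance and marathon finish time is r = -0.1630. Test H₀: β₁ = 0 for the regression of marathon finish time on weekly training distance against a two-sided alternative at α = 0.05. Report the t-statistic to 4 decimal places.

t = -2.0435

t = r·√(n − 2)/√(1 − r²) = -0.1630·√153/√0.973431 = -2.0435.
df = n − 2 = 153.
Two-sided p ≈ 0.0427, which is < 0.05, so reject H₀.
There is evidence of a linear association between weekly training distance and marathon finish time.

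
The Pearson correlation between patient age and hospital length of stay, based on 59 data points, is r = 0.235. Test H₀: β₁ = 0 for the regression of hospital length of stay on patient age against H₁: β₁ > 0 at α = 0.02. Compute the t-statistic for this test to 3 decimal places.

t = r·√(n − 2)/√(1 − r²) = 0.235·√57/√0.944775 = 1.825.
df = n − 2 = 57.
One-sided p ≈ 0.0366, which is ≥ 0.02, so fail to reject H₀.
The data do not give significant evidence of a linear association between patient age and hospital length of stay.

t = 1.825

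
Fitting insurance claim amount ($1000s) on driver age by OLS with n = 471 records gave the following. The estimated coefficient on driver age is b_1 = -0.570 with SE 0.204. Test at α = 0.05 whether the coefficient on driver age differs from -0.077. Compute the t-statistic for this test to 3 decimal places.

t = -2.417

H₀: β₁ = -0.077 vs H₁: β₁ ≠ -0.077.
t = (b_1 − β₁⁰)/SE = (-0.570 − (-0.077)) / 0.204 = -2.417.
df = n − 2 = 471 − 2 = 469.
Two-sided p ≈ 0.0160, which is < 0.05, so reject H₀.
There is evidence that the true slope on driver age differs from -0.077 $1000s per unit.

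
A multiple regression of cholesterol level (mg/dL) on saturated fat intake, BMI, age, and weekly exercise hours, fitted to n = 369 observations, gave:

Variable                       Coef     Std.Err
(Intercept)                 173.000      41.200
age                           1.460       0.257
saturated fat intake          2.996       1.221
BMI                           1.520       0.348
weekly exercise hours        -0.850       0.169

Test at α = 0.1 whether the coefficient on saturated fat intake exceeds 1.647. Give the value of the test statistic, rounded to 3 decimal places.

t = 1.105

Read off: b = 2.996, SE = 1.221 for saturated fat intake.
H₀: β₁ = 1.647 vs H₁: β₁ > 1.647.
t = (2.996 − 1.647) / 1.221 = 1.105.
df = n − k − 1 = 369 − 4 − 1 = 364.
One-sided p ≈ 0.1350, which is ≥ 0.1, so fail to reject H₀.
The data do not give significant evidence that the true slope on saturated fat intake exceeds 1.647 mg/dL per unit, holding the other predictors fixed.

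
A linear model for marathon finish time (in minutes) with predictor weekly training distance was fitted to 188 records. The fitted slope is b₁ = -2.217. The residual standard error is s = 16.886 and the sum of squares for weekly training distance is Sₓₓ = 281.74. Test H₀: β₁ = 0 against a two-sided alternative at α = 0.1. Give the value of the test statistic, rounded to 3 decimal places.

SE(b₁) = s/√Sₓₓ = 16.886/√281.74 = 1.00601.
t = -2.217 / 1.00601 = -2.204.
df = n − 2 = 186.
Two-sided p ≈ 0.0288, which is < 0.1, so reject H₀.
There is evidence that weekly training distance is associated with marathon finish time.

t = -2.204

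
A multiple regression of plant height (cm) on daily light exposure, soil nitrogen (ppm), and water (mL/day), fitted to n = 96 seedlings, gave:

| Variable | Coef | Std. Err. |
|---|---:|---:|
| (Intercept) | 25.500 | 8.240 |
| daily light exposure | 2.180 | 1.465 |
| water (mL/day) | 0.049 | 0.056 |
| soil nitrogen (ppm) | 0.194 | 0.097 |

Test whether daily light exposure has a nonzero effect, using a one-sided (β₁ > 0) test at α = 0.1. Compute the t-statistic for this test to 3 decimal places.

t = 1.488

Read off: b = 2.180, SE = 1.465 for daily light exposure.
H₀: β₁ = 0 vs H₁: β₁ > 0.
t = 2.180 / 1.465 = 1.488.
df = n − k − 1 = 96 − 3 − 1 = 92.
One-sided p ≈ 0.0701, which is < 0.1, so reject H₀.
There is evidence that the true slope on daily light exposure is positive, holding the other predictors fixed.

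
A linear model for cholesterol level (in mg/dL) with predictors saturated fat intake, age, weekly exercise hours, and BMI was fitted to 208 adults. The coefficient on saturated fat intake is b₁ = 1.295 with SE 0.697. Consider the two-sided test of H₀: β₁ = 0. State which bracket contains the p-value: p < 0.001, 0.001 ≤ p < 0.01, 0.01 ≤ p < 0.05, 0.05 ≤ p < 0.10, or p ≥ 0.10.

0.05 ≤ p < 0.10

t = 1.295 / 0.697 = 1.858.
df = n − k − 1 = 208 − 4 − 1 = 203.
Two-sided p = 2·P(T_{203} > |t|) ≈ 0.0646.
So 0.05 ≤ p < 0.10.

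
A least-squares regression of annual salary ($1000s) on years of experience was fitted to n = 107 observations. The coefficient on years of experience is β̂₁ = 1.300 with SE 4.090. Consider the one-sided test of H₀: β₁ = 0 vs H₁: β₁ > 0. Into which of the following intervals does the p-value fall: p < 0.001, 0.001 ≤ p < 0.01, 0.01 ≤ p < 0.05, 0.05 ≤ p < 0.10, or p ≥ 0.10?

t = 1.300 / 4.090 = 0.318.
df = n − 2 = 107 − 2 = 105.
One-sided p = P(T_{105} > t) ≈ 0.3756.
So p ≥ 0.10.

p ≥ 0.10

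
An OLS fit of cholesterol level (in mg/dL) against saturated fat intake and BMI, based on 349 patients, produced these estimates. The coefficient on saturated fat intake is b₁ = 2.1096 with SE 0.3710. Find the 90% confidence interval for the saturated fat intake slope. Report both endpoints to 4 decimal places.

df = n − k − 1 = 349 − 2 − 1 = 346.
t* = t_{0.05, 346} = 1.649269.
Margin = t* × SE = 1.649269 × 0.3710 = 0.611879.
CI: 2.1096 ± 0.611879 → (1.4977, 2.7215).
With 90% confidence, each one-unit increase in saturated fat intake is associated with a change of between 1.4977 and 2.7215 mg/dL in cholesterol level, holding the other predictors fixed.

(1.4977, 2.7215)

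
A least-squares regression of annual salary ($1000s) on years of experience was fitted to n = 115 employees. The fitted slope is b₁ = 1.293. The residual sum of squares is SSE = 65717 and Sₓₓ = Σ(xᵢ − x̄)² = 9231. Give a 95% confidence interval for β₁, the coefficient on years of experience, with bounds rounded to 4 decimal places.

MSE = SSE/(n − 2) = 65717/113 = 581.566.
SE(b₁) = √(MSE/Sₓₓ) = √(581.566/9231) = 0.251001.
df = n − 2 = 113.
t* = t_{0.025, 113} = 1.98118.
Margin = t* × SE = 1.98118 × 0.251001 = 0.497278.
CI: 1.293 ± 0.497278 → (0.7957, 1.7903).
With 95% confidence, each one-unit increase in years of experience is associated with a change of between 0.7957 and 1.7903 $1000s in annual salary.

(0.7957, 1.7903)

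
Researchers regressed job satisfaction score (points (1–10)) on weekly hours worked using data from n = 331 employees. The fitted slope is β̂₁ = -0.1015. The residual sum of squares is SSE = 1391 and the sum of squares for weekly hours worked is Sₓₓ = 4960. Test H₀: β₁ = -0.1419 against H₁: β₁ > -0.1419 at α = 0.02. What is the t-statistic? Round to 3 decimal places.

MSE = SSE/(n − 2) = 1391/329 = 4.22796.
SE(β̂₁) = √(MSE/Sₓₓ) = √(4.22796/4960) = 0.0291961.
t = (-0.1015 − (-0.1419)) / 0.0291961 = 1.384.
df = n − 2 = 329.
One-sided p ≈ 0.0837, which is ≥ 0.02, so fail to reject H₀.
The data do not give significant evidence that the true slope on weekly hours worked exceeds -0.1419 points (1–10) per unit.

t = 1.384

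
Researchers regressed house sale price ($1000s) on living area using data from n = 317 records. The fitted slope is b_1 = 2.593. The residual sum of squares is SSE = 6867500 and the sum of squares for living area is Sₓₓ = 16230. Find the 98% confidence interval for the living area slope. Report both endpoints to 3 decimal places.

MSE = SSE/(n − 2) = 6867500/315 = 21801.6.
SE(b_1) = √(MSE/Sₓₓ) = √(21801.6/16230) = 1.159.
df = n − 2 = 315.
t* = t_{0.01, 315} = 2.338244.
Margin = t* × SE = 2.338244 × 1.159 = 2.71003.
CI: 2.593 ± 2.71003 → (-0.117, 5.303).
With 98% confidence, each one-unit increase in living area is associated with a change of between -0.117 and 5.303 $1000s in house sale price.

(-0.117, 5.303)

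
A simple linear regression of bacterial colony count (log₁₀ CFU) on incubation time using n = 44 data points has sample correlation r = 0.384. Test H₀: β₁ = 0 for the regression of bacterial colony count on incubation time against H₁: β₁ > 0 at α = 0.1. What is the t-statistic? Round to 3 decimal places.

t = r·√(n − 2)/√(1 − r²) = 0.384·√42/√0.852544 = 2.695.
df = n − 2 = 42.
One-sided p ≈ 0.0050, which is < 0.1, so reject H₀.
There is evidence of a linear association between incubation time and bacterial colony count.

t = 2.695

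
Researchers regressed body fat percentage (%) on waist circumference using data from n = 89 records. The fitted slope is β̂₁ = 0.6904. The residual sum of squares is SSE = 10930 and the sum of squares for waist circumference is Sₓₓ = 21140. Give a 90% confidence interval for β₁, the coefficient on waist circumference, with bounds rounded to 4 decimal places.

MSE = SSE/(n − 2) = 10930/87 = 125.632.
SE(β̂₁) = √(MSE/Sₓₓ) = √(125.632/21140) = 0.07709.
df = n − 2 = 87.
t* = t_{0.05, 87} = 1.662557.
Margin = t* × SE = 1.662557 × 0.07709 = 0.128167.
CI: 0.6904 ± 0.128167 → (0.5622, 0.8186).
With 90% confidence, each one-unit increase in waist circumference is associated with a change of between 0.5622 and 0.8186 % in body fat percentage.

(0.5622, 0.8186)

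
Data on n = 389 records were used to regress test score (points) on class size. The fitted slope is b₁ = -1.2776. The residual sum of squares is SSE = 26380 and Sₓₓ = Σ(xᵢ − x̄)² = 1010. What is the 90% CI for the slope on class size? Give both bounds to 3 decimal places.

MSE = SSE/(n − 2) = 26380/387 = 68.1654.
SE(b₁) = √(MSE/Sₓₓ) = √(68.1654/1010) = 0.259789.
df = n − 2 = 387.
t* = t_{0.05, 387} = 1.648801.
Margin = t* × SE = 1.648801 × 0.259789 = 0.42834.
CI: -1.2776 ± 0.42834 → (-1.706, -0.849).
With 90% confidence, each one-unit increase in class size is associated with a change of between -1.706 and -0.849 points in test score.

(-1.706, -0.849)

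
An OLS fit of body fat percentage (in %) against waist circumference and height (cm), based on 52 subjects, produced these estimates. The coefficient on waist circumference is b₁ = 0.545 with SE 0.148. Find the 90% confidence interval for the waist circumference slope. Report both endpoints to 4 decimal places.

df = n − k − 1 = 52 − 2 − 1 = 49.
t* = t_{0.05, 49} = 1.676551.
Margin = t* × SE = 1.676551 × 0.148 = 0.248130.
CI: 0.545 ± 0.248130 → (0.2969, 0.7931).
With 90% confidence, each one-unit increase in waist circumference is associated with a change of between 0.2969 and 0.7931 % in body fat percentage, holding the other predictors fixed.

(0.2969, 0.7931)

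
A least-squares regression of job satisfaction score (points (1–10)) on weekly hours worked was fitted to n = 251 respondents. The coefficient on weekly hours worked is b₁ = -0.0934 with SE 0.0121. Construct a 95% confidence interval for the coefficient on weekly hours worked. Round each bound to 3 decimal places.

df = n − 2 = 251 − 2 = 249.
t* = t_{0.025, 249} = 1.969537.
Margin = t* × SE = 1.969537 × 0.0121 = 0.02383.
CI: -0.0934 ± 0.02383 → (-0.117, -0.070).
With 95% confidence, each one-unit increase in weekly hours worked is associated with a change of between -0.117 and -0.070 points (1–10) in job satisfaction score.

(-0.117, -0.070)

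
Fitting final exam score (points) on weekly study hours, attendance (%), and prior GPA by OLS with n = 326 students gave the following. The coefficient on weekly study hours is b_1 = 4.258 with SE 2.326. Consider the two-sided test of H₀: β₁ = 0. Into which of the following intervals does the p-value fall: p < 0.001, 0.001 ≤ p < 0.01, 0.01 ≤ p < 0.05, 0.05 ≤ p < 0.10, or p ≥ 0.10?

t = 4.258 / 2.326 = 1.831.
df = n − k − 1 = 326 − 3 − 1 = 322.
Two-sided p = 2·P(T_{322} > |t|) ≈ 0.0681.
So 0.05 ≤ p < 0.10.

0.05 ≤ p < 0.10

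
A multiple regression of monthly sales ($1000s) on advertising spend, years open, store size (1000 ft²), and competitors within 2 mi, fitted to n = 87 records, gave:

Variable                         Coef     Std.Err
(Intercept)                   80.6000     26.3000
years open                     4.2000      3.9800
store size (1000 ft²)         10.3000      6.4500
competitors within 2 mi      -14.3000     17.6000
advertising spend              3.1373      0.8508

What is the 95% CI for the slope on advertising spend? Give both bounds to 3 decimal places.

Read off: b = 3.1373, SE = 0.8508 for advertising spend.
df = n − k − 1 = 87 − 4 − 1 = 82.
t* = t_{0.025, 82} = 1.989319.
Margin = t* × SE = 1.989319 × 0.8508 = 1.69251.
CI: 3.1373 ± 1.69251 → (1.445, 4.830).

(1.445, 4.830)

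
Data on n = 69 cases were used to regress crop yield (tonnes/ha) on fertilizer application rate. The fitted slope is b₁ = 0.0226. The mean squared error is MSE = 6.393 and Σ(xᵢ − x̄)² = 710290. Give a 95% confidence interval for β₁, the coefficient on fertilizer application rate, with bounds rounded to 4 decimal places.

SE(b₁) = √(MSE/Sₓₓ) = √(6.393/710290) = 0.00300009.
df = n − 2 = 67.
t* = t_{0.025, 67} = 1.996008.
Margin = t* × SE = 1.996008 × 0.00300009 = 0.005988.
CI: 0.0226 ± 0.005988 → (0.0166, 0.0286).
With 95% confidence, each one-unit increase in fertilizer application rate is associated with a change of between 0.0166 and 0.0286 tonnes/ha in crop yield.

(0.0166, 0.0286)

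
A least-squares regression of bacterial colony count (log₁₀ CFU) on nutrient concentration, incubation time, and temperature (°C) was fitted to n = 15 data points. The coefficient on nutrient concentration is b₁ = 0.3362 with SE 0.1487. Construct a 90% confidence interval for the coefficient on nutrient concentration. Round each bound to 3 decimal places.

(0.069, 0.603)

df = n − k − 1 = 15 − 3 − 1 = 11.
t* = t_{0.05, 11} = 1.795885.
Margin = t* × SE = 1.795885 × 0.1487 = 0.26705.
CI: 0.3362 ± 0.26705 → (0.069, 0.603).
With 90% confidence, each one-unit increase in nutrient concentration is associated with a change of between 0.069 and 0.603 log₁₀ CFU in bacterial colony count, holding the other predictors fixed.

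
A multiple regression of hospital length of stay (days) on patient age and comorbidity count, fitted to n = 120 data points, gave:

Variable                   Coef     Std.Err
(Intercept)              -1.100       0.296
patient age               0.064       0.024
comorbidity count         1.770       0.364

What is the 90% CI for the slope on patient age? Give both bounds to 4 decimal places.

(0.0242, 0.1038)

Read off: b = 0.064, SE = 0.024 for patient age.
df = n − k − 1 = 120 − 2 − 1 = 117.
t* = t_{0.05, 117} = 1.657982.
Margin = t* × SE = 1.657982 × 0.024 = 0.039792.
CI: 0.064 ± 0.039792 → (0.0242, 0.1038).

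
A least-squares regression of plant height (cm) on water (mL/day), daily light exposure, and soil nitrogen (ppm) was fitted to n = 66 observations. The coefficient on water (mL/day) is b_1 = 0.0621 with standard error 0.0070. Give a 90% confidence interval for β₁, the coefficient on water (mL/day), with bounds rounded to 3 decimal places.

(0.050, 0.074)

df = n − k − 1 = 66 − 3 − 1 = 62.
t* = t_{0.05, 62} = 1.669804.
Margin = t* × SE = 1.669804 × 0.0070 = 0.01169.
CI: 0.0621 ± 0.01169 → (0.050, 0.074).
With 90% confidence, each one-unit increase in water (mL/day) is associated with a change of between 0.050 and 0.074 cm in plant height, holding the other predictors fixed.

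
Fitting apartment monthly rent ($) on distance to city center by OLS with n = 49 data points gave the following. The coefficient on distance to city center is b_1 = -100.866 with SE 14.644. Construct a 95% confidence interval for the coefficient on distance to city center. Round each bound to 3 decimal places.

(-130.326, -71.406)

df = n − 2 = 49 − 2 = 47.
t* = t_{0.025, 47} = 2.011741.
Margin = t* × SE = 2.011741 × 14.644 = 29.45993.
CI: -100.866 ± 29.45993 → (-130.326, -71.406).
With 95% confidence, each one-unit increase in distance to city center is associated with a change of between -130.326 and -71.406 $ in apartment monthly rent.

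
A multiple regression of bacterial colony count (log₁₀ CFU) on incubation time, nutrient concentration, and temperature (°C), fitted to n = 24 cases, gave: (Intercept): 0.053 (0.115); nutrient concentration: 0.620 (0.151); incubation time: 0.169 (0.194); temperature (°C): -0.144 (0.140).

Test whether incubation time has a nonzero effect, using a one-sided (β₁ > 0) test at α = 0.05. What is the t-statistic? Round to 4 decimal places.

t = 0.8711

Read off: b = 0.169, SE = 0.194 for incubation time.
H₀: β₁ = 0 vs H₁: β₁ > 0.
t = 0.169 / 0.194 = 0.8711.
df = n − k − 1 = 24 − 3 − 1 = 20.
One-sided p ≈ 0.1970, which is ≥ 0.05, so fail to reject H₀.
The data do not give significant evidence that the true slope on incubation time is positive, holding the other predictors fixed.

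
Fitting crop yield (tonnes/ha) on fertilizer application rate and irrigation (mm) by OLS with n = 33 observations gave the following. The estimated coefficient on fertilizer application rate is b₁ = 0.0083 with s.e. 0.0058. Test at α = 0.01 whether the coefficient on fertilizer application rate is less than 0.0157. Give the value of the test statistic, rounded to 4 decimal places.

H₀: β₁ = 0.0157 vs H₁: β₁ < 0.0157.
t = (b₁ − β₁⁰)/SE = (0.0083 − 0.0157) / 0.0058 = -1.2759.
df = n − k − 1 = 33 − 2 − 1 = 30.
One-sided p ≈ 0.1059, which is ≥ 0.01, so fail to reject H₀.
The data do not give significant evidence that the true slope on fertilizer application rate is below 0.0157 tonnes/ha per unit, holding the other predictors fixed.

t = -1.2759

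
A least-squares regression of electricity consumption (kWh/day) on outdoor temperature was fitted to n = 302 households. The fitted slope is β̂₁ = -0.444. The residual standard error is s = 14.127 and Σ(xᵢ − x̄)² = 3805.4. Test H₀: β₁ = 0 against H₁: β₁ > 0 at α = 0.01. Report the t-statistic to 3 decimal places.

SE(β̂₁) = s/√Sₓₓ = 14.127/√3805.4 = 0.229008.
t = -0.444 / 0.229008 = -1.939.
df = n − 2 = 300.
One-sided p ≈ 0.9733, which is ≥ 0.01, so fail to reject H₀.
The data do not give significant evidence that the true slope on outdoor temperature is positive.

t = -1.939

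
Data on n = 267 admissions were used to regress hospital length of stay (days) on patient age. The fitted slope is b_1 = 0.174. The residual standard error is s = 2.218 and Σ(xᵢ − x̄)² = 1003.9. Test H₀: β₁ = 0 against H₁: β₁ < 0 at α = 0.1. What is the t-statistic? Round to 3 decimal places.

SE(b_1) = s/√Sₓₓ = 2.218/√1003.9 = 0.0700029.
t = 0.174 / 0.0700029 = 2.486.
df = n − 2 = 265.
One-sided p ≈ 0.9932, which is ≥ 0.1, so fail to reject H₀.
The data do not give significant evidence that the true slope on patient age is negative.

t = 2.486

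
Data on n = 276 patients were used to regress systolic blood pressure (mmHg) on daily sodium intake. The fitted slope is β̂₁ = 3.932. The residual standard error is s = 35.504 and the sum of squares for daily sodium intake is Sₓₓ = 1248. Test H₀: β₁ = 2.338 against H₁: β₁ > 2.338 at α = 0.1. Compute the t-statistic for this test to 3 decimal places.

t = 1.586

SE(β̂₁) = s/√Sₓₓ = 35.504/√1248 = 1.00501.
t = (3.932 − 2.338) / 1.00501 = 1.586.
df = n − 2 = 274.
One-sided p ≈ 0.0569, which is < 0.1, so reject H₀.
There is evidence that the true slope on daily sodium intake exceeds 2.338 mmHg per unit.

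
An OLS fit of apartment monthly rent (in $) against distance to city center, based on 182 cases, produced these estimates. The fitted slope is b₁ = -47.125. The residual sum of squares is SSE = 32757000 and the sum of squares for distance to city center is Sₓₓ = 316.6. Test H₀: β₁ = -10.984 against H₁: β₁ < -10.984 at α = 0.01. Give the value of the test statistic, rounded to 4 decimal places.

MSE = SSE/(n − 2) = 32757000/180 = 181983.
SE(b₁) = √(MSE/Sₓₓ) = √(181983/316.6) = 23.9751.
t = (-47.125 − (-10.984)) / 23.9751 = -1.5074.
df = n − 2 = 180.
One-sided p ≈ 0.0667, which is ≥ 0.01, so fail to reject H₀.
The data do not give significant evidence that the true slope on distance to city center is below -10.984 $ per unit.

t = -1.5074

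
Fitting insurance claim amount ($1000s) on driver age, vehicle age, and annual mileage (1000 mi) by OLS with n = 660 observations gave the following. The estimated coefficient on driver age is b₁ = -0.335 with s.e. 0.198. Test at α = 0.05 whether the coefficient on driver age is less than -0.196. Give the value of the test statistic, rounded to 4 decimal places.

t = -0.7020

H₀: β₁ = -0.196 vs H₁: β₁ < -0.196.
t = (b₁ − β₁⁰)/SE = (-0.335 − (-0.196)) / 0.198 = -0.7020.
df = n − k − 1 = 660 − 3 − 1 = 656.
One-sided p ≈ 0.2415, which is ≥ 0.05, so fail to reject H₀.
The data do not give significant evidence that the true slope on driver age is below -0.196 $1000s per unit, holding the other predictors fixed.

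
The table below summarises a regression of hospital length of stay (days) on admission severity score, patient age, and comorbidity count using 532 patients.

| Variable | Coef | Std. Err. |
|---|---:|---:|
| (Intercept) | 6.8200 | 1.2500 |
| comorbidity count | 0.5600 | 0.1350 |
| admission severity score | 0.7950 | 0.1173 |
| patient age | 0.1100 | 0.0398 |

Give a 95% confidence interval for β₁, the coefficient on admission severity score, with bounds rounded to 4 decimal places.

Read off: b = 0.7950, SE = 0.1173 for admission severity score.
df = n − k − 1 = 532 − 3 − 1 = 528.
t* = t_{0.025, 528} = 1.964467.
Margin = t* × SE = 1.964467 × 0.1173 = 0.230432.
CI: 0.7950 ± 0.230432 → (0.5646, 1.0254).

(0.5646, 1.0254)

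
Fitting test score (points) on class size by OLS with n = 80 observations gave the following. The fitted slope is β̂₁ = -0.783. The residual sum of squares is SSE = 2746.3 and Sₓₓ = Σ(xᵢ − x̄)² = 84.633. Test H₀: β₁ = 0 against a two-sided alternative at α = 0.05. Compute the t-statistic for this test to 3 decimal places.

t = -1.214

MSE = SSE/(n − 2) = 2746.3/78 = 35.209.
SE(β̂₁) = √(MSE/Sₓₓ) = √(35.209/84.633) = 0.644996.
t = -0.783 / 0.644996 = -1.214.
df = n − 2 = 78.
Two-sided p ≈ 0.2284, which is ≥ 0.05, so fail to reject H₀.
The data do not give significant evidence of an association between class size and test score.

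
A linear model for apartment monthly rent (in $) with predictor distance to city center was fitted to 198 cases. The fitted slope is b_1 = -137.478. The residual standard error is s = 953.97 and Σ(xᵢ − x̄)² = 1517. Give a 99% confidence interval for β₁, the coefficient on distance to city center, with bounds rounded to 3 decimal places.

(-201.188, -73.768)

SE(b_1) = s/√Sₓₓ = 953.97/√1517 = 24.493.
df = n − 2 = 196.
t* = t_{0.005, 196} = 2.601145.
Margin = t* × SE = 2.601145 × 24.493 = 63.70984.
CI: -137.478 ± 63.70984 → (-201.188, -73.768).
With 99% confidence, each one-unit increase in distance to city center is associated with a change of between -201.188 and -73.768 $ in apartment monthly rent.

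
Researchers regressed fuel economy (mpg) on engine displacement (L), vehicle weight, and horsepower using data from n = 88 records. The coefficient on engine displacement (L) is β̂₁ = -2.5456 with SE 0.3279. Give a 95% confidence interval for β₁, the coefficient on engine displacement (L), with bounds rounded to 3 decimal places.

df = n − k − 1 = 88 − 3 − 1 = 84.
t* = t_{0.025, 84} = 1.98861.
Margin = t* × SE = 1.98861 × 0.3279 = 0.65207.
CI: -2.5456 ± 0.65207 → (-3.198, -1.894).
With 95% confidence, each one-unit increase in engine displacement (L) is associated with a change of between -3.198 and -1.894 mpg in fuel economy, holding the other predictors fixed.

(-3.198, -1.894)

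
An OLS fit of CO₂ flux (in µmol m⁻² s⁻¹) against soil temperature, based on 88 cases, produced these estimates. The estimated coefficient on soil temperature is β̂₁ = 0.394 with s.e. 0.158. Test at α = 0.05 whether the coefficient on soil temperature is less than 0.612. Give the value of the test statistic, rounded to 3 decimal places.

t = -1.380

H₀: β₁ = 0.612 vs H₁: β₁ < 0.612.
t = (β̂₁ − β₁⁰)/SE = (0.394 − 0.612) / 0.158 = -1.380.
df = n − 2 = 88 − 2 = 86.
One-sided p ≈ 0.0856, which is ≥ 0.05, so fail to reject H₀.
The data do not give significant evidence that the true slope on soil temperature is below 0.612 µmol m⁻² s⁻¹ per unit.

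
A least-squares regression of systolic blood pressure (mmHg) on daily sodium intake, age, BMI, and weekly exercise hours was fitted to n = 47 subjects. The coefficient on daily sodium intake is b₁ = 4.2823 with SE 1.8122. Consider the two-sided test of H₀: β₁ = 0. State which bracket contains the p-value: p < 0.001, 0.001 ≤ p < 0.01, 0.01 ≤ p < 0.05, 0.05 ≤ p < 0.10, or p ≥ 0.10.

0.01 ≤ p < 0.05

t = 4.2823 / 1.8122 = 2.363.
df = n − k − 1 = 47 − 4 − 1 = 42.
Two-sided p = 2·P(T_{42} > |t|) ≈ 0.0228.
So 0.01 ≤ p < 0.05.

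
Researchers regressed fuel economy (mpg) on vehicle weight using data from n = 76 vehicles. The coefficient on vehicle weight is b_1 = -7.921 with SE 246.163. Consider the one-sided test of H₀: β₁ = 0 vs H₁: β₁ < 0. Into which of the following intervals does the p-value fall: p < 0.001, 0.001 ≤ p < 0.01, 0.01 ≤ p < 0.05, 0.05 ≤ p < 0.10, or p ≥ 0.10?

t = -7.921 / 246.163 = -0.032.
df = n − 2 = 76 − 2 = 74.
One-sided p = P(T_{74} < t) ≈ 0.4872.
So p ≥ 0.10.

p ≥ 0.10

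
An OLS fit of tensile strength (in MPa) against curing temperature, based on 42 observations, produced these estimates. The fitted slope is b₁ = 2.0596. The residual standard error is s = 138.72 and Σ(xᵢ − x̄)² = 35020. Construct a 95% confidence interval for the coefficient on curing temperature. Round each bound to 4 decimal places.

SE(b₁) = s/√Sₓₓ = 138.72/√35020 = 0.741278.
df = n − 2 = 40.
t* = t_{0.025, 40} = 2.021075.
Margin = t* × SE = 2.021075 × 0.741278 = 1.498178.
CI: 2.0596 ± 1.498178 → (0.5614, 3.5578).
With 95% confidence, each one-unit increase in curing temperature is associated with a change of between 0.5614 and 3.5578 MPa in tensile strength.

(0.5614, 3.5578)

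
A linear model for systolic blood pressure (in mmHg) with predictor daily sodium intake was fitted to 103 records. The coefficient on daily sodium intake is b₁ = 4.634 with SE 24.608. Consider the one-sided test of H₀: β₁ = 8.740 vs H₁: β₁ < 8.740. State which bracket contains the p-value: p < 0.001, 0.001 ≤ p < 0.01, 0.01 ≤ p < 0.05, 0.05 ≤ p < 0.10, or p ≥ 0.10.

p ≥ 0.10

t = (4.634 − 8.740) / 24.608 = -0.167.
df = n − 2 = 103 − 2 = 101.
One-sided p = P(T_{101} < t) ≈ 0.4339.
So p ≥ 0.10.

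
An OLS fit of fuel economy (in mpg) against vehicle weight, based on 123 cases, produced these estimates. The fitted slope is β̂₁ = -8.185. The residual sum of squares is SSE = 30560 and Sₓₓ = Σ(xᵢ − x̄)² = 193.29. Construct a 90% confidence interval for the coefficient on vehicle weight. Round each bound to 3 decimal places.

(-10.080, -6.290)

MSE = SSE/(n − 2) = 30560/121 = 252.562.
SE(β̂₁) = √(MSE/Sₓₓ) = √(252.562/193.29) = 1.14309.
df = n − 2 = 121.
t* = t_{0.05, 121} = 1.657544.
Margin = t* × SE = 1.657544 × 1.14309 = 1.89472.
CI: -8.185 ± 1.89472 → (-10.080, -6.290).
With 90% confidence, each one-unit increase in vehicle weight is associated with a change of between -10.080 and -6.290 mpg in fuel economy.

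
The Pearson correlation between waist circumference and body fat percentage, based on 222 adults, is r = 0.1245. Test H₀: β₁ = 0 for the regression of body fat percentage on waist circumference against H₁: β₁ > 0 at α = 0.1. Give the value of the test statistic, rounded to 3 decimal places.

t = 1.861

t = r·√(n − 2)/√(1 − r²) = 0.1245·√220/√0.9845 = 1.861.
df = n − 2 = 220.
One-sided p ≈ 0.0320, which is < 0.1, so reject H₀.
There is evidence of a linear association between waist circumference and body fat percentage.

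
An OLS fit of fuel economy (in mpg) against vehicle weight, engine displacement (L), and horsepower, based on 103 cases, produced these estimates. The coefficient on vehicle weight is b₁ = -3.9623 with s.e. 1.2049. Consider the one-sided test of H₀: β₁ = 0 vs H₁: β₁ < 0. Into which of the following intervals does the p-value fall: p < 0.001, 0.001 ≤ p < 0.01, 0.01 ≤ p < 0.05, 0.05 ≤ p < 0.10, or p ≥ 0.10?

p < 0.001

t = -3.9623 / 1.2049 = -3.288.
df = n − k − 1 = 103 − 3 − 1 = 99.
One-sided p = P(T_{99} < t) ≈ 0.0007.
So p < 0.001.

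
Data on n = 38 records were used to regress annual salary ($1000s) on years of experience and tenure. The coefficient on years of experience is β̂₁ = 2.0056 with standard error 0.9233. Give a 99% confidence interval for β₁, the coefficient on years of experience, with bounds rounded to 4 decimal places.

(-0.5093, 4.5205)

df = n − k − 1 = 38 − 2 − 1 = 35.
t* = t_{0.005, 35} = 2.723806.
Margin = t* × SE = 2.723806 × 0.9233 = 2.514890.
CI: 2.0056 ± 2.514890 → (-0.5093, 4.5205).
With 99% confidence, each one-unit increase in years of experience is associated with a change of between -0.5093 and 4.5205 $1000s in annual salary, holding the other predictors fixed.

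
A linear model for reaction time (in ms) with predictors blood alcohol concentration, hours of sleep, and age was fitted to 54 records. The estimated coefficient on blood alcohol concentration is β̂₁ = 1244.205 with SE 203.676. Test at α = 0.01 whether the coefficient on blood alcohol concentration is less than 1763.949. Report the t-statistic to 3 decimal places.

t = -2.552

H₀: β₁ = 1763.949 vs H₁: β₁ < 1763.949.
t = (β̂₁ − β₁⁰)/SE = (1244.205 − 1763.949) / 203.676 = -2.552.
df = n − k − 1 = 54 − 3 − 1 = 50.
One-sided p ≈ 0.0069, which is < 0.01, so reject H₀.
There is evidence that the true slope on blood alcohol concentration is below 1763.949 ms per unit, holding the other predictors fixed.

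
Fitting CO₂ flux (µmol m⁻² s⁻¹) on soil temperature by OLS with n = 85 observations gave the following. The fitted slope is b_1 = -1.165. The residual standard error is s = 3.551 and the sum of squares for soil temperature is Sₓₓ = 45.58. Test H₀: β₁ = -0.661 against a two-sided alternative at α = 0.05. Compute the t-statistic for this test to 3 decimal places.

t = -0.958

SE(b_1) = s/√Sₓₓ = 3.551/√45.58 = 0.525973.
t = (-1.165 − (-0.661)) / 0.525973 = -0.958.
df = n − 2 = 83.
Two-sided p ≈ 0.3407, which is ≥ 0.05, so fail to reject H₀.
The data are consistent with a true slope of -0.661 µmol m⁻² s⁻¹ per unit of soil temperature.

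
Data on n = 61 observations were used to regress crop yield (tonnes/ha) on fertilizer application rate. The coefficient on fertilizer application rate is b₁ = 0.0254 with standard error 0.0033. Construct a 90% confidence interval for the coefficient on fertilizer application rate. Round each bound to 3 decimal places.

(0.020, 0.031)

df = n − 2 = 61 − 2 = 59.
t* = t_{0.05, 59} = 1.671093.
Margin = t* × SE = 1.671093 × 0.0033 = 0.00551.
CI: 0.0254 ± 0.00551 → (0.020, 0.031).
With 90% confidence, each one-unit increase in fertilizer application rate is associated with a change of between 0.020 and 0.031 tonnes/ha in crop yield.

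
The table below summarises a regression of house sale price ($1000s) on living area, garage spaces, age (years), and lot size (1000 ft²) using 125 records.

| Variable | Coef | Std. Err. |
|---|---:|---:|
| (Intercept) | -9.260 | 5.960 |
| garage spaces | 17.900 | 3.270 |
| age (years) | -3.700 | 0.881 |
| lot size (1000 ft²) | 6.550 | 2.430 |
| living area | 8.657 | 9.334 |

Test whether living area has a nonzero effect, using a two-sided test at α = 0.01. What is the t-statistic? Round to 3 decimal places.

t = 0.927

Read off: b = 8.657, SE = 9.334 for living area.
H₀: β₁ = 0 vs H₁: β₁ ≠ 0.
t = 8.657 / 9.334 = 0.927.
df = n − k − 1 = 125 − 4 − 1 = 120.
Two-sided p ≈ 0.3555, which is ≥ 0.01, so fail to reject H₀.
The data do not give significant evidence of an association between living area and house sale price, after adjusting for the other predictors.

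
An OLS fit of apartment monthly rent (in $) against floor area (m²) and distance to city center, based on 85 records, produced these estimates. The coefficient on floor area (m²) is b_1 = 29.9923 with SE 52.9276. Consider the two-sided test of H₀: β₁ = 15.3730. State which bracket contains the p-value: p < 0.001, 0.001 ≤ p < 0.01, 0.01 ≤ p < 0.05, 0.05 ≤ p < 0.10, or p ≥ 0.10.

p ≥ 0.10

t = (29.9923 − 15.3730) / 52.9276 = 0.276.
df = n − k − 1 = 85 − 2 − 1 = 82.
Two-sided p = 2·P(T_{82} > |t|) ≈ 0.7831.
So p ≥ 0.10.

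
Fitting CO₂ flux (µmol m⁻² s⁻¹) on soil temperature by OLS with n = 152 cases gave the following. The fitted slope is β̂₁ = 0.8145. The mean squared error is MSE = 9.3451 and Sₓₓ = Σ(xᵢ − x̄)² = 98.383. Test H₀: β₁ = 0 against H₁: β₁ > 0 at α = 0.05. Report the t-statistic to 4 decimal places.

SE(β̂₁) = √(MSE/Sₓₓ) = √(9.3451/98.383) = 0.3082.
t = 0.8145 / 0.3082 = 2.6428.
df = n − 2 = 150.
One-sided p ≈ 0.0045, which is < 0.05, so reject H₀.
There is evidence that the true slope on soil temperature is positive.

t = 2.6428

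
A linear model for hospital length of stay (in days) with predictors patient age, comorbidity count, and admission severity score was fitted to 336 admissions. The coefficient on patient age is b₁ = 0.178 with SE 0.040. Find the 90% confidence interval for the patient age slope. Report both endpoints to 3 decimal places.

(0.112, 0.244)

df = n − k − 1 = 336 − 3 − 1 = 332.
t* = t_{0.05, 332} = 1.649456.
Margin = t* × SE = 1.649456 × 0.040 = 0.06598.
CI: 0.178 ± 0.06598 → (0.112, 0.244).
With 90% confidence, each one-unit increase in patient age is associated with a change of between 0.112 and 0.244 days in hospital length of stay, holding the other predictors fixed.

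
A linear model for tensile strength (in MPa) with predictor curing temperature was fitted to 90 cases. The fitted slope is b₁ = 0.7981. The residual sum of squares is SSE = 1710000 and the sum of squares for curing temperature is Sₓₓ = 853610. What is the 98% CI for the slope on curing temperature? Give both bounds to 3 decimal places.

(0.441, 1.156)

MSE = SSE/(n − 2) = 1710000/88 = 19431.8.
SE(b₁) = √(MSE/Sₓₓ) = √(19431.8/853610) = 0.150878.
df = n − 2 = 88.
t* = t_{0.01, 88} = 2.369472.
Margin = t* × SE = 2.369472 × 0.150878 = 0.35750.
CI: 0.7981 ± 0.35750 → (0.441, 1.156).
With 98% confidence, each one-unit increase in curing temperature is associated with a change of between 0.441 and 1.156 MPa in tensile strength.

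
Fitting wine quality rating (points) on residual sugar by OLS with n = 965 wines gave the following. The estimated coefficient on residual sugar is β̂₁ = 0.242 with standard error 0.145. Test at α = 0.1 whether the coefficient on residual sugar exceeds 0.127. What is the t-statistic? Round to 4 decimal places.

H₀: β₁ = 0.127 vs H₁: β₁ > 0.127.
t = (β̂₁ − β₁⁰)/SE = (0.242 − 0.127) / 0.145 = 0.7931.
df = n − 2 = 965 − 2 = 963.
One-sided p ≈ 0.2140, which is ≥ 0.1, so fail to reject H₀.
The data do not give significant evidence that the true slope on residual sugar exceeds 0.127 points per unit.

t = 0.7931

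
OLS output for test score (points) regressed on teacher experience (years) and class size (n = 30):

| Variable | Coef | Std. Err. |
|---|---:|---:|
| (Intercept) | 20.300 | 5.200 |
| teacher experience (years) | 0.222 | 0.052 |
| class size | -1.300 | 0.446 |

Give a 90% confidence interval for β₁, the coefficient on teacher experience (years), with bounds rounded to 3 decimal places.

(0.133, 0.311)

Read off: b = 0.222, SE = 0.052 for teacher experience (years).
df = n − k − 1 = 30 − 2 − 1 = 27.
t* = t_{0.05, 27} = 1.703288.
Margin = t* × SE = 1.703288 × 0.052 = 0.08857.
CI: 0.222 ± 0.08857 → (0.133, 0.311).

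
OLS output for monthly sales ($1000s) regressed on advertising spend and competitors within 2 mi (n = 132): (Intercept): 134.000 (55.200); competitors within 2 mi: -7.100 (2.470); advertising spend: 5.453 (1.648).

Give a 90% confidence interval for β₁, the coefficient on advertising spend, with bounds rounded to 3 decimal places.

Read off: b = 5.453, SE = 1.648 for advertising spend.
df = n − k − 1 = 132 − 2 − 1 = 129.
t* = t_{0.05, 129} = 1.656752.
Margin = t* × SE = 1.656752 × 1.648 = 2.73033.
CI: 5.453 ± 2.73033 → (2.723, 8.183).

(2.723, 8.183)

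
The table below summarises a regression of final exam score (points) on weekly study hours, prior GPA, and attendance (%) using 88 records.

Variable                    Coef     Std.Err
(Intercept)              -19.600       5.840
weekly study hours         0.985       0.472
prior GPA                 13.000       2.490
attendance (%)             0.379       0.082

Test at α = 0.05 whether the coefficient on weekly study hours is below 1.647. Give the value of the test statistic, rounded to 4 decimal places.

Read off: b = 0.985, SE = 0.472 for weekly study hours.
H₀: β₁ = 1.647 vs H₁: β₁ < 1.647.
t = (0.985 − 1.647) / 0.472 = -1.4025.
df = n − k − 1 = 88 − 3 − 1 = 84.
One-sided p ≈ 0.0822, which is ≥ 0.05, so fail to reject H₀.
The data do not give significant evidence that the true slope on weekly study hours is below 1.647 points per unit, holding the other predictors fixed.

t = -1.4025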